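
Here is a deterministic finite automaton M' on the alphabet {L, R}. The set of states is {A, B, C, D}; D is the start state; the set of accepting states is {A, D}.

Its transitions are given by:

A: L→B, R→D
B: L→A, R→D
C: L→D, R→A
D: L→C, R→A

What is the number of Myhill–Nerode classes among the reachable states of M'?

2

Initial partition by acceptance: {A,D} | {B,C}.
Stable partition: {A,D} | {B,C} — 2 equivalence classes.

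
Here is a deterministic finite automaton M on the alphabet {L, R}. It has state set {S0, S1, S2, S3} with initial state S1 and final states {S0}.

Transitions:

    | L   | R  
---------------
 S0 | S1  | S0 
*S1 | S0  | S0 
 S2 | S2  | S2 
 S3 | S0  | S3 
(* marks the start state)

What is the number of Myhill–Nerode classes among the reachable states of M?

2

Reachable states from the start: {S0,S1}. Unreachable: {S2,S3} — drop them.
Initial partition by acceptance: {S0} | {S1}.
The partition is now stable with 2 blocks: {S0} | {S1}.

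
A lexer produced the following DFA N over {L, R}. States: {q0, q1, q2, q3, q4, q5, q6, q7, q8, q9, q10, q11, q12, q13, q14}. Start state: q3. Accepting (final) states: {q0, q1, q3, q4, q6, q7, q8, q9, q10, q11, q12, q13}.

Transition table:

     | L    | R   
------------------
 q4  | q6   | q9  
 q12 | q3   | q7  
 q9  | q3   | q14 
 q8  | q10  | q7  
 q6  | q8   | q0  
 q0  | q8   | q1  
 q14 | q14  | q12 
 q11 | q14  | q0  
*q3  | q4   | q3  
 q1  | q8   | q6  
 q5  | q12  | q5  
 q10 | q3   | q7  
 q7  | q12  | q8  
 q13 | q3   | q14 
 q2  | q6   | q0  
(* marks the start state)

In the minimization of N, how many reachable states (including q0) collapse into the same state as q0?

Reachable states from the start: {q0,q1,q3,q4,q6,q7,q8,q9,q10,q12,q14}. Unreachable: {q2,q5,q11,q13} — drop them.
Initial partition by acceptance: {q0,q1,q3,q4,q6,q7,q8,q9,q10,q12} | {q14}.
Refine {q0,q1,q3,q4,q6,q7,q8,q9,q10,q12} on symbol R: members go to different blocks, giving {q0,q1,q3,q4,q6,q7,q8,q10,q12} and {q9}.
Split {q0,q1,q3,q4,q6,q7,q8,q10,q12} by δ(·,R) → {q0,q1,q3,q6,q7,q8,q10,q12} and {q4}.
Split {q0,q1,q3,q6,q7,q8,q10,q12} by δ(·,L) → {q0,q1,q6,q7,q8,q10,q12} and {q3}.
Split {q0,q1,q6,q7,q8,q10,q12} by δ(·,L) → {q0,q1,q6,q7,q8} and {q10,q12}.
Refine {q0,q1,q6,q7,q8} on symbol L: members go to different blocks, giving {q0,q1,q6} and {q7,q8}.
No further refinement is possible. Final partition (7 blocks): {q0,q1,q6} | {q14} | {q9} | {q4} | {q3} | {q10,q12} | {q7,q8}.
The equivalence class containing q0 is {q0,q1,q6}, of size 3.

3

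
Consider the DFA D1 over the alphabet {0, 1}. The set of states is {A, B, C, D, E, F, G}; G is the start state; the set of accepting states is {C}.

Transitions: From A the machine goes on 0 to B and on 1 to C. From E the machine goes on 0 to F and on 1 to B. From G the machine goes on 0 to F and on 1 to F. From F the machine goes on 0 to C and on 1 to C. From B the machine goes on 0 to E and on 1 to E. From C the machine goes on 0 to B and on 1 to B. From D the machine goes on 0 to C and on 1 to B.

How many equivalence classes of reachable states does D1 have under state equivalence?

First remove the unreachable states {A,D}; 5 states remain.
Start with accepting vs non-accepting: {C} | {B,E,F,G}.
On input 0, block {B,E,F,G} splits into {B,E,G} and {F}.
Refine {B,E,G} on symbol 0: members go to different blocks, giving {E,G} and {B}.
Refine {E,G} on symbol 1: members go to different blocks, giving {E} and {G}.
No further refinement is possible. Final partition (5 blocks): {C} | {E} | {F} | {B} | {G}.

5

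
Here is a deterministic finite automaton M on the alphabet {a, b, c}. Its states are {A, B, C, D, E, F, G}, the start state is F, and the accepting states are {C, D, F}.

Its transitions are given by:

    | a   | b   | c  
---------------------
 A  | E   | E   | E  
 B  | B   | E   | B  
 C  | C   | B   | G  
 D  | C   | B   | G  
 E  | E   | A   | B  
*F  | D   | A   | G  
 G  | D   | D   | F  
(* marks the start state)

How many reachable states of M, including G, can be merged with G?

1

Initial partition by acceptance: {C,D,F} | {A,B,E,G}.
Refine {A,B,E,G} on symbol a: members go to different blocks, giving {A,B,E} and {G}.
The partition is now stable with 3 blocks: {C,D,F} | {A,B,E} | {G}.
State G belongs to the block {G}, which has 1 states.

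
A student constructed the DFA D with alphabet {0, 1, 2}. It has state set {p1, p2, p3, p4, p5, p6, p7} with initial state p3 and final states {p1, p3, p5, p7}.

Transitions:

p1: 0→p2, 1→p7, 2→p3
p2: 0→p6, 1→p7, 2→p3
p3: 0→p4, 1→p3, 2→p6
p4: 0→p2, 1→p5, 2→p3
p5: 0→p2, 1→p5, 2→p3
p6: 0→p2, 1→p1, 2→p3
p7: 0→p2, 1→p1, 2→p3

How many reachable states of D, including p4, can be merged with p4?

3

Every state is reachable, so we keep all 7.
P0 = {p1,p3,p5,p7} | {p2,p4,p6}.
Refine {p1,p3,p5,p7} on symbol 2: members go to different blocks, giving {p1,p5,p7} and {p3}.
Stable partition: {p1,p5,p7} | {p2,p4,p6} | {p3} — 3 equivalence classes.
State p4 belongs to the block {p2,p4,p6}, which has 3 states.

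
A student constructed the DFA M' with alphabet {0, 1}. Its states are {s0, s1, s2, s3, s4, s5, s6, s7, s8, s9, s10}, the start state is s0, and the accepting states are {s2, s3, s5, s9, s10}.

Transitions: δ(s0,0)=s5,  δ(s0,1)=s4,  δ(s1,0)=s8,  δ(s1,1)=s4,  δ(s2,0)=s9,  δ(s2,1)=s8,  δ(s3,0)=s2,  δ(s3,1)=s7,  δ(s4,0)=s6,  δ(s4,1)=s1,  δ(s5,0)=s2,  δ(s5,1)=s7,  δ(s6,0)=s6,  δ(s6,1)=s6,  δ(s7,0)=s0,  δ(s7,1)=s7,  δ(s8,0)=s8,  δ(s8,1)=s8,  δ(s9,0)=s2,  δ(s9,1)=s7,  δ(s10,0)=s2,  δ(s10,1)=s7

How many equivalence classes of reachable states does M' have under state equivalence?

5

States {s3,s10} cannot be reached from the start state, so discard them.
P0 = {s2,s5,s9} | {s0,s1,s4,s6,s7,s8}.
Refine {s0,s1,s4,s6,s7,s8} on symbol 0: members go to different blocks, giving {s1,s4,s6,s7,s8} and {s0}.
On input 0, block {s1,s4,s6,s7,s8} splits into {s1,s4,s6,s8} and {s7}.
Split {s2,s5,s9} by δ(·,1) → {s5,s9} and {s2}.
The partition is now stable with 5 blocks: {s5,s9} | {s1,s4,s6,s8} | {s0} | {s7} | {s2}.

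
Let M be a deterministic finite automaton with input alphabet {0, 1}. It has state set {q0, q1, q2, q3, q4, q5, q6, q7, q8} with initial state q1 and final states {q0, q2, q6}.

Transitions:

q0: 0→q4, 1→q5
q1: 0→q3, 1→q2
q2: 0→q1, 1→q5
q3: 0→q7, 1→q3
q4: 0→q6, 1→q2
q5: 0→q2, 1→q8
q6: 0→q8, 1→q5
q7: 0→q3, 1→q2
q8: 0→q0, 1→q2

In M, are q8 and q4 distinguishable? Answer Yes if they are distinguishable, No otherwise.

No

Every state is reachable, so we keep all 9.
Start with accepting vs non-accepting: {q0,q2,q6} | {q1,q3,q4,q5,q7,q8}.
Split {q1,q3,q4,q5,q7,q8} by δ(·,0) → {q1,q3,q7} and {q4,q5,q8}.
On input 0, block {q0,q2,q6} splits into {q0,q6} and {q2}.
On input 1, block {q1,q3,q7} splits into {q1,q7} and {q3}.
On input 0, block {q4,q5,q8} splits into {q4,q8} and {q5}.
The partition is now stable with 6 blocks: {q0,q6} | {q1,q7} | {q4,q8} | {q2} | {q3} | {q5}.
q8 and q4 lie in the same block of the stable partition, so they are equivalent — no string distinguishes them.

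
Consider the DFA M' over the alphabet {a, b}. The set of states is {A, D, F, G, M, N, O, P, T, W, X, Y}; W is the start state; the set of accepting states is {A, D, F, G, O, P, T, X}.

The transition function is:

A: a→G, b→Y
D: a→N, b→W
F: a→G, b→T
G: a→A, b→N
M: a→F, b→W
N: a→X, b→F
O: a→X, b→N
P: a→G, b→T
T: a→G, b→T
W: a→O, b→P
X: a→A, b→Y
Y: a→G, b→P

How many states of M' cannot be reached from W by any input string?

2

Starting at W and following transitions, the reachable set is {A, F, G, N, O, P, T, W, X, Y}. That leaves D, M unreachable — 2 in total.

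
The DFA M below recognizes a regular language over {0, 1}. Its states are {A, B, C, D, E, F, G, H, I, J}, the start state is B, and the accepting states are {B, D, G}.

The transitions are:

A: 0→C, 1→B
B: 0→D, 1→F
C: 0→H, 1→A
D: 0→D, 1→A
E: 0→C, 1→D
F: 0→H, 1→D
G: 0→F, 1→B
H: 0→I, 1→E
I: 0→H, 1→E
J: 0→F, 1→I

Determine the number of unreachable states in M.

No path from B leads to G, J; the other 8 states are all reachable.

2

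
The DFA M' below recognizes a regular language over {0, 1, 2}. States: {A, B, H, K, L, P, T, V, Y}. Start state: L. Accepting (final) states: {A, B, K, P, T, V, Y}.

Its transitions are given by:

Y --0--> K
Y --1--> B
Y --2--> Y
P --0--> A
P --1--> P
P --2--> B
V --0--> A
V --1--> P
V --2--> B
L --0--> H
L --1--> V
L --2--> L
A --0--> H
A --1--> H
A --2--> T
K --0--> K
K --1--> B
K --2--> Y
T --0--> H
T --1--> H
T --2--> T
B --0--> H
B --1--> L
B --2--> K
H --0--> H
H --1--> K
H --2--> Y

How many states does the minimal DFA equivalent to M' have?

Initial partition by acceptance: {A,B,K,P,T,V,Y} | {H,L}.
Refine {A,B,K,P,T,V,Y} on symbol 0: members go to different blocks, giving {K,P,V,Y} and {A,B,T}.
Refine {K,P,V,Y} on symbol 0: members go to different blocks, giving {K,Y} and {P,V}.
Refine {H,L} on symbol 1: members go to different blocks, giving {L} and {H}.
On input 1, block {A,B,T} splits into {A,T} and {B}.
No further refinement is possible. Final partition (6 blocks): {K,Y} | {L} | {A,T} | {P,V} | {H} | {B}.

6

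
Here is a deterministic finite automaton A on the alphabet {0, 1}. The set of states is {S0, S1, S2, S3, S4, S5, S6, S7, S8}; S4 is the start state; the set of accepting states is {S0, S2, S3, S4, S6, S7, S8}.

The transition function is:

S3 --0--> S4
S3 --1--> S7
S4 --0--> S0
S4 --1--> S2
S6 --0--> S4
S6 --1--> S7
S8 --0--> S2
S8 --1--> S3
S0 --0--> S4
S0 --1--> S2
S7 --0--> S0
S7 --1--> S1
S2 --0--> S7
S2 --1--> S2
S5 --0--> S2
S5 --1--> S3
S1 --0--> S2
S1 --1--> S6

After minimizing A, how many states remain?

First remove the unreachable states {S3,S5,S8}; 6 states remain.
Start with accepting vs non-accepting: {S0,S2,S4,S6,S7} | {S1}.
On input 1, block {S0,S2,S4,S6,S7} splits into {S0,S2,S4,S6} and {S7}.
Refine {S0,S2,S4,S6} on symbol 0: members go to different blocks, giving {S0,S4,S6} and {S2}.
Refine {S0,S4,S6} on symbol 1: members go to different blocks, giving {S0,S4} and {S6}.
No further refinement is possible. Final partition (5 blocks): {S0,S4} | {S1} | {S7} | {S2} | {S6}.

5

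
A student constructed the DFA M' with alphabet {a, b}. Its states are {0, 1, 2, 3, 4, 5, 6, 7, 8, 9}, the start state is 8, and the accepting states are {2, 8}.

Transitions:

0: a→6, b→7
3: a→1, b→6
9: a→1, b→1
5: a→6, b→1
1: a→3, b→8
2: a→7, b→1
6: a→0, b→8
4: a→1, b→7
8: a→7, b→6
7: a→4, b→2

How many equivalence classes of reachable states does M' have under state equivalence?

First remove the unreachable states {5,9}; 8 states remain.
P0 = {2,8} | {0,1,3,4,6,7}.
Split {0,1,3,4,6,7} by δ(·,b) → {0,3,4} and {1,6,7}.
No further refinement is possible. Final partition (3 blocks): {2,8} | {0,3,4} | {1,6,7}.

3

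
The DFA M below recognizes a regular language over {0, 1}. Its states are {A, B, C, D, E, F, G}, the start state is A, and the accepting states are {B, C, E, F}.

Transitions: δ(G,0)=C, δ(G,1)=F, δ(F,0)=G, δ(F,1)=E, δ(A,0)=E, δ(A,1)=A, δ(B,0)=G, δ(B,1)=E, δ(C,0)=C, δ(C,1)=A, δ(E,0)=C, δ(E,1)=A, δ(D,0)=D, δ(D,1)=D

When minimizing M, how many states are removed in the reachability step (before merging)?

4

BFS from A reaches {A, C, E}; the 4 state(s) B, D, F, G are never visited.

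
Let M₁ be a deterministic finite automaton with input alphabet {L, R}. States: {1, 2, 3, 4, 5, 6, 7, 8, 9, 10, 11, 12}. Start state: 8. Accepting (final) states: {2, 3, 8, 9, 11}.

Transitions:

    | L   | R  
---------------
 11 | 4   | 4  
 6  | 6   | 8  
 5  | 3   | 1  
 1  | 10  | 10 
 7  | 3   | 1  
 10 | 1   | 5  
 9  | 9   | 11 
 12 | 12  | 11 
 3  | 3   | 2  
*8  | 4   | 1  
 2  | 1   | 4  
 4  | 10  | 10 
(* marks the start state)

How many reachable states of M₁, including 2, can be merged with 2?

States {6,7,9,11,12} cannot be reached from the start state, so discard them.
Initial partition by acceptance: {2,3,8} | {1,4,5,10}.
Refine {2,3,8} on symbol L: members go to different blocks, giving {2,8} and {3}.
Refine {1,4,5,10} on symbol L: members go to different blocks, giving {1,4,10} and {5}.
Split {1,4,10} by δ(·,R) → {1,4} and {10}.
No further refinement is possible. Final partition (5 blocks): {2,8} | {1,4} | {3} | {5} | {10}.
State 2 belongs to the block {2,8}, which has 2 states.

2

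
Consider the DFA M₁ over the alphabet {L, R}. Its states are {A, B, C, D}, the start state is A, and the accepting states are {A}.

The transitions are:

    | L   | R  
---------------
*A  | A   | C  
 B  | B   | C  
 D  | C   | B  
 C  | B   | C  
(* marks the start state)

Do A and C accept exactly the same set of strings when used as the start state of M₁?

First remove the unreachable states {D}; 3 states remain.
P0 = {A} | {B,C}.
Stable partition: {A} | {B,C} — 2 equivalence classes.
A and C end up in different blocks, so they are distinguishable. For instance, the string 'ε' is accepted from only A.

No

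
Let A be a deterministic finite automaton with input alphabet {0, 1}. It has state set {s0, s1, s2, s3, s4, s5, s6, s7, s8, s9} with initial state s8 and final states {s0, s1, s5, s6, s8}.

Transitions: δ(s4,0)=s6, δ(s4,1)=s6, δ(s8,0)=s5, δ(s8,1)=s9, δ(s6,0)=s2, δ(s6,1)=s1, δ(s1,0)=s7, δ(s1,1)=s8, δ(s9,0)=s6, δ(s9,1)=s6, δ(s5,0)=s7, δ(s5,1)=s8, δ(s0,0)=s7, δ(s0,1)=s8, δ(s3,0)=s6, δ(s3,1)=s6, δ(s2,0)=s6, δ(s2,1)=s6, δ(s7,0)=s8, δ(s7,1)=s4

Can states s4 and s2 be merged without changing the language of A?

States {s0,s3} cannot be reached from the start state, so discard them.
P0 = {s1,s5,s6,s8} | {s2,s4,s7,s9}.
Split {s1,s5,s6,s8} by δ(·,0) → {s1,s5,s6} and {s8}.
Refine {s1,s5,s6} on symbol 1: members go to different blocks, giving {s1,s5} and {s6}.
Refine {s2,s4,s7,s9} on symbol 0: members go to different blocks, giving {s2,s4,s9} and {s7}.
Stable partition: {s1,s5} | {s2,s4,s9} | {s8} | {s6} | {s7} — 5 equivalence classes.
s4 and s2 lie in the same block of the stable partition, so they are equivalent — no string distinguishes them.

Yes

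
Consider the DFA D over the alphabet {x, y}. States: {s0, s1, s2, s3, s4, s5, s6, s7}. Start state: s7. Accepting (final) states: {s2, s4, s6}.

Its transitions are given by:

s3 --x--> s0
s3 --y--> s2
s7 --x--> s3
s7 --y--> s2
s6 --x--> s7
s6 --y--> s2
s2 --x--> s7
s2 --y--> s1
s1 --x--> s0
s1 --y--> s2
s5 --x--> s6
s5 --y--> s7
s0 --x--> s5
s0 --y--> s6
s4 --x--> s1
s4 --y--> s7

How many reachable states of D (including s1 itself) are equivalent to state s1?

2

States {s4} cannot be reached from the start state, so discard them.
P0 = {s2,s6} | {s0,s1,s3,s5,s7}.
Split {s2,s6} by δ(·,y) → {s2} and {s6}.
On input x, block {s0,s1,s3,s5,s7} splits into {s0,s1,s3,s7} and {s5}.
On input x, block {s0,s1,s3,s7} splits into {s1,s3,s7} and {s0}.
Split {s1,s3,s7} by δ(·,x) → {s1,s3} and {s7}.
No further refinement is possible. Final partition (6 blocks): {s2} | {s1,s3} | {s6} | {s5} | {s0} | {s7}.
The equivalence class containing s1 is {s1,s3}, of size 2.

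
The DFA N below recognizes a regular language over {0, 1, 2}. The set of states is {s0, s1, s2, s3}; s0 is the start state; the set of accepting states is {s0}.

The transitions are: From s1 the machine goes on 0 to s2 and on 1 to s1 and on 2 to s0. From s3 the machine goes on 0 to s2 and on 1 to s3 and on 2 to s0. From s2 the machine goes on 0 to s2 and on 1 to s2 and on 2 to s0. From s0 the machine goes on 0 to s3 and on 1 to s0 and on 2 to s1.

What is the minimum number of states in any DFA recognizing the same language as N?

2

Every state is reachable, so we keep all 4.
Initial partition by acceptance: {s0} | {s1,s2,s3}.
Stable partition: {s0} | {s1,s2,s3} — 2 equivalence classes.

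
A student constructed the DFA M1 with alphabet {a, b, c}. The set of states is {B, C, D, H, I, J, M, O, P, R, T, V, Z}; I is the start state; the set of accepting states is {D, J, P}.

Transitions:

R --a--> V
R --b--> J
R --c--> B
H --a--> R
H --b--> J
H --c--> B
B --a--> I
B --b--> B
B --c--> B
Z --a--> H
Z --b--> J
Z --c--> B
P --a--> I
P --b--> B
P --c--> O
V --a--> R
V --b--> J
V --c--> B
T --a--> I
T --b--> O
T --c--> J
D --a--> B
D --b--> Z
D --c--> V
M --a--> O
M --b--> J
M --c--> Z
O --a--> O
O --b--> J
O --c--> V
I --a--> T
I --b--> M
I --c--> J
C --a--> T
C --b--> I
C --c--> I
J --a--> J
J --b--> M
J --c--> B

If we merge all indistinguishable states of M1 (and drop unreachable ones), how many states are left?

5

Reachable states from the start: {B,H,I,J,M,O,R,T,V,Z}. Unreachable: {C,D,P} — drop them.
Initial partition by acceptance: {J} | {B,H,I,M,O,R,T,V,Z}.
Split {B,H,I,M,O,R,T,V,Z} by δ(·,b) → {H,M,O,R,V,Z} and {B,I,T}.
Split {H,M,O,R,V,Z} by δ(·,c) → {H,R,V,Z} and {M,O}.
Refine {B,I,T} on symbol b: members go to different blocks, giving {I,T} and {B}.
The partition is now stable with 5 blocks: {J} | {H,R,V,Z} | {I,T} | {M,O} | {B}.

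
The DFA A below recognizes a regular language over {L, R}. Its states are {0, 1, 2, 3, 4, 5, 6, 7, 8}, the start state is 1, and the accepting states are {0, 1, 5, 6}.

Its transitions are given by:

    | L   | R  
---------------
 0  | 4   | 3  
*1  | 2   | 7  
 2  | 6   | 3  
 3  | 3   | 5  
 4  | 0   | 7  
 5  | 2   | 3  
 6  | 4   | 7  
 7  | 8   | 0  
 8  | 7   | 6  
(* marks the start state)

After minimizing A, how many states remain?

Every state is reachable, so we keep all 9.
Start with accepting vs non-accepting: {0,1,5,6} | {2,3,4,7,8}.
Split {2,3,4,7,8} by δ(·,L) → {3,7,8} and {2,4}.
No further refinement is possible. Final partition (3 blocks): {0,1,5,6} | {3,7,8} | {2,4}.

3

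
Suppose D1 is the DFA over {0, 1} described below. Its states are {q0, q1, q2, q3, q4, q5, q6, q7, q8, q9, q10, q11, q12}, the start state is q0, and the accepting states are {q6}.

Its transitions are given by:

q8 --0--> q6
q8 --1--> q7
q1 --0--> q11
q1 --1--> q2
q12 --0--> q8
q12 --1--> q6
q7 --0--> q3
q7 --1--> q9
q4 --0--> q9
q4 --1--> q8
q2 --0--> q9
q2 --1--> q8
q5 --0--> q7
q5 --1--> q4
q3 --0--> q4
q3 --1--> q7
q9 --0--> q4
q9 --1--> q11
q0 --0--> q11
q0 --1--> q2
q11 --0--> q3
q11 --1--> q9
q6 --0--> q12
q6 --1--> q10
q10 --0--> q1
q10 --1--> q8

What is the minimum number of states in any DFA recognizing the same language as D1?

8

First remove the unreachable states {q5}; 12 states remain.
P0 = {q6} | {q0,q1,q2,q3,q4,q7,q8,q9,q10,q11,q12}.
Split {q0,q1,q2,q3,q4,q7,q8,q9,q10,q11,q12} by δ(·,0) → {q0,q1,q2,q3,q4,q7,q9,q10,q11,q12} and {q8}.
Split {q0,q1,q2,q3,q4,q7,q9,q10,q11,q12} by δ(·,0) → {q0,q1,q2,q3,q4,q7,q9,q10,q11} and {q12}.
Split {q0,q1,q2,q3,q4,q7,q9,q10,q11} by δ(·,1) → {q0,q1,q3,q7,q9,q11} and {q2,q4,q10}.
Split {q0,q1,q3,q7,q9,q11} by δ(·,0) → {q0,q1,q7,q11} and {q3,q9}.
Refine {q0,q1,q7,q11} on symbol 0: members go to different blocks, giving {q0,q1} and {q7,q11}.
Refine {q2,q4,q10} on symbol 0: members go to different blocks, giving {q2,q4} and {q10}.
Stable partition: {q6} | {q0,q1} | {q8} | {q12} | {q2,q4} | {q3,q9} | {q7,q11} | {q10} — 8 equivalence classes.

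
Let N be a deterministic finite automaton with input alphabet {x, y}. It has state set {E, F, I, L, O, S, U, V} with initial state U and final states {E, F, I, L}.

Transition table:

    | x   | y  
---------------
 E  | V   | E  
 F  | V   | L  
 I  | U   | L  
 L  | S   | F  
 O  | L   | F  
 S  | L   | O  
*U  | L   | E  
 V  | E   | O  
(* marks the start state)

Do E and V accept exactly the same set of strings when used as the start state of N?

No

First remove the unreachable states {I}; 7 states remain.
Start with accepting vs non-accepting: {E,F,L} | {O,S,U,V}.
Split {O,S,U,V} by δ(·,y) → {O,U} and {S,V}.
Stable partition: {E,F,L} | {O,U} | {S,V} — 3 equivalence classes.
E and V end up in different blocks, so they are distinguishable. For instance, the string 'ε' is accepted from only E.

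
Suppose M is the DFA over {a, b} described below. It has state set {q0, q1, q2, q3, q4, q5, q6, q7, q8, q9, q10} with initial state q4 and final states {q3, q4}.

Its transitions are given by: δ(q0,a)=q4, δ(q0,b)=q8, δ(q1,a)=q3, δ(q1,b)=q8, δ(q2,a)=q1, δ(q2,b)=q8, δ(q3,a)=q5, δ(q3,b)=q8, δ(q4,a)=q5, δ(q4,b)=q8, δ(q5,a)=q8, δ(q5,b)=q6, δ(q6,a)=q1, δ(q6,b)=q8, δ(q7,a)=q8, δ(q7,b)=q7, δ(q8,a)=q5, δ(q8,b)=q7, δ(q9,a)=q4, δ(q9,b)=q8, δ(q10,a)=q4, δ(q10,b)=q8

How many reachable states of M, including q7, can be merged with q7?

Reachable states from the start: {q1,q3,q4,q5,q6,q7,q8}. Unreachable: {q0,q2,q9,q10} — drop them.
Initial partition by acceptance: {q3,q4} | {q1,q5,q6,q7,q8}.
Refine {q1,q5,q6,q7,q8} on symbol a: members go to different blocks, giving {q5,q6,q7,q8} and {q1}.
Split {q5,q6,q7,q8} by δ(·,a) → {q5,q7,q8} and {q6}.
On input b, block {q5,q7,q8} splits into {q7,q8} and {q5}.
Split {q7,q8} by δ(·,a) → {q7} and {q8}.
The partition is now stable with 6 blocks: {q3,q4} | {q7} | {q1} | {q6} | {q5} | {q8}.
The equivalence class containing q7 is {q7}, of size 1.

1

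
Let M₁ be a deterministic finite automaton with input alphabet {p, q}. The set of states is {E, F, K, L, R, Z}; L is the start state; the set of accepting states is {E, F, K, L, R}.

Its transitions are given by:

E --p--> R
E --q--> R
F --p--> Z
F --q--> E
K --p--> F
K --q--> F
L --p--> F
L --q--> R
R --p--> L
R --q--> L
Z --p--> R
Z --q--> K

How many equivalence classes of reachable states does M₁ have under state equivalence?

P0 = {E,F,K,L,R} | {Z}.
Refine {E,F,K,L,R} on symbol p: members go to different blocks, giving {E,K,L,R} and {F}.
On input p, block {E,K,L,R} splits into {K,L} and {E,R}.
On input q, block {K,L} splits into {L} and {K}.
Split {E,R} by δ(·,p) → {E} and {R}.
No further refinement is possible. Final partition (6 blocks): {L} | {Z} | {F} | {E} | {K} | {R}.

6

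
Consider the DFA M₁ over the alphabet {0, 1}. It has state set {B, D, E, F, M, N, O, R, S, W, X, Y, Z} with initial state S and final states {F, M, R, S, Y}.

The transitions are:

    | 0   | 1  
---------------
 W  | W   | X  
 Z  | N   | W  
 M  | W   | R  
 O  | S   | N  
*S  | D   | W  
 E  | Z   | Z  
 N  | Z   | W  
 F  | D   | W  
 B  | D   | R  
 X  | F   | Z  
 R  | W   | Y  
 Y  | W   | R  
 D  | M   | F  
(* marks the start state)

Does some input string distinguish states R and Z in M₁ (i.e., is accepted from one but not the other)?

Yes

First remove the unreachable states {B,E,O}; 10 states remain.
Initial partition by acceptance: {F,M,R,S,Y} | {D,N,W,X,Z}.
Split {F,M,R,S,Y} by δ(·,1) → {M,R,Y} and {F,S}.
On input 0, block {D,N,W,X,Z} splits into {N,W,Z} and {X} and {D}.
Refine {N,W,Z} on symbol 1: members go to different blocks, giving {N,Z} and {W}.
Stable partition: {M,R,Y} | {N,Z} | {F,S} | {X} | {D} | {W} — 6 equivalence classes.
R and Z end up in different blocks, so they are distinguishable. For instance, the string 'ε' is accepted from only R.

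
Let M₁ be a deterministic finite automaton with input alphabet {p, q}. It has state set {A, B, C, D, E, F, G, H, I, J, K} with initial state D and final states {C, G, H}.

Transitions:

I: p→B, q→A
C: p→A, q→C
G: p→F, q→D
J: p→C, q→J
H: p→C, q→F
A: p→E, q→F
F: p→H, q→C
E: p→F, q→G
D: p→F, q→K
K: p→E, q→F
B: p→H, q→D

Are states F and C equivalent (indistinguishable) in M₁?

Reachable states from the start: {A,C,D,E,F,G,H,K}. Unreachable: {B,I,J} — drop them.
Initial partition by acceptance: {C,G,H} | {A,D,E,F,K}.
Split {C,G,H} by δ(·,p) → {C,G} and {H}.
Split {C,G} by δ(·,q) → {C} and {G}.
Refine {A,D,E,F,K} on symbol p: members go to different blocks, giving {A,D,E,K} and {F}.
Refine {A,D,E,K} on symbol p: members go to different blocks, giving {A,K} and {D,E}.
Refine {D,E} on symbol q: members go to different blocks, giving {D} and {E}.
The partition is now stable with 7 blocks: {C} | {A,K} | {H} | {G} | {F} | {D} | {E}.
F and C end up in different blocks, so they are distinguishable. For instance, the string 'ε' is accepted from only C.

No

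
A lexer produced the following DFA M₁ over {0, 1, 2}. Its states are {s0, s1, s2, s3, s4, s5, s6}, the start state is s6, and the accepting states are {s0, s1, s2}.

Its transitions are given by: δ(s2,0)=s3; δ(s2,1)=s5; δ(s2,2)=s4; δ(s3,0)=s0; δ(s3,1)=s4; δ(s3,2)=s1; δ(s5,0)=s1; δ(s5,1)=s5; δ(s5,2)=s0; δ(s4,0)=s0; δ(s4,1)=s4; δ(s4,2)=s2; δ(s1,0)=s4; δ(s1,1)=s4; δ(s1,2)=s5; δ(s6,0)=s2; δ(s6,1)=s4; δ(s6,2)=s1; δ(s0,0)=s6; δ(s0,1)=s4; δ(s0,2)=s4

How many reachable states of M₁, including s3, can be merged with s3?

4

Initial partition by acceptance: {s0,s1,s2} | {s3,s4,s5,s6}.
Stable partition: {s0,s1,s2} | {s3,s4,s5,s6} — 2 equivalence classes.
The equivalence class containing s3 is {s3,s4,s5,s6}, of size 4.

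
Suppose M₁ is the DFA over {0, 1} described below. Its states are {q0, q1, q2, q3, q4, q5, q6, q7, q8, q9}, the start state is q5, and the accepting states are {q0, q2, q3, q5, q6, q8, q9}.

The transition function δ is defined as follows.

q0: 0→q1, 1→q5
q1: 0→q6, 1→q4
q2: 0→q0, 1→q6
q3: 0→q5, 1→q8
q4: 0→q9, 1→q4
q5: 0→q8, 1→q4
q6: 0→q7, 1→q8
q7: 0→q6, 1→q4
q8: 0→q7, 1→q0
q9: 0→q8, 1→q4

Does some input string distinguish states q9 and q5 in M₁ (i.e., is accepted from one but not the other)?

Reachable states from the start: {q0,q1,q4,q5,q6,q7,q8,q9}. Unreachable: {q2,q3} — drop them.
P0 = {q0,q5,q6,q8,q9} | {q1,q4,q7}.
On input 0, block {q0,q5,q6,q8,q9} splits into {q0,q6,q8} and {q5,q9}.
Split {q0,q6,q8} by δ(·,1) → {q6,q8} and {q0}.
Split {q6,q8} by δ(·,1) → {q6} and {q8}.
Refine {q1,q4,q7} on symbol 0: members go to different blocks, giving {q1,q7} and {q4}.
The partition is now stable with 6 blocks: {q6} | {q1,q7} | {q5,q9} | {q0} | {q8} | {q4}.
q9 and q5 lie in the same block of the stable partition, so they are equivalent — no string distinguishes them.

No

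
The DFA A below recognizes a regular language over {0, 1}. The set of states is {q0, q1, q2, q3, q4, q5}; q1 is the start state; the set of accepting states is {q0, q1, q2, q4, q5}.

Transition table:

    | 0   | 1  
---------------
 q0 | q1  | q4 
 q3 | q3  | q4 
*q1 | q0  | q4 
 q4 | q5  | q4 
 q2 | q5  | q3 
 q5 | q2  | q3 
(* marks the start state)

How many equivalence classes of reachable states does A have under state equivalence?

Every state is reachable, so we keep all 6.
P0 = {q0,q1,q2,q4,q5} | {q3}.
Split {q0,q1,q2,q4,q5} by δ(·,1) → {q0,q1,q4} and {q2,q5}.
Refine {q0,q1,q4} on symbol 0: members go to different blocks, giving {q0,q1} and {q4}.
The partition is now stable with 4 blocks: {q0,q1} | {q3} | {q2,q5} | {q4}.

4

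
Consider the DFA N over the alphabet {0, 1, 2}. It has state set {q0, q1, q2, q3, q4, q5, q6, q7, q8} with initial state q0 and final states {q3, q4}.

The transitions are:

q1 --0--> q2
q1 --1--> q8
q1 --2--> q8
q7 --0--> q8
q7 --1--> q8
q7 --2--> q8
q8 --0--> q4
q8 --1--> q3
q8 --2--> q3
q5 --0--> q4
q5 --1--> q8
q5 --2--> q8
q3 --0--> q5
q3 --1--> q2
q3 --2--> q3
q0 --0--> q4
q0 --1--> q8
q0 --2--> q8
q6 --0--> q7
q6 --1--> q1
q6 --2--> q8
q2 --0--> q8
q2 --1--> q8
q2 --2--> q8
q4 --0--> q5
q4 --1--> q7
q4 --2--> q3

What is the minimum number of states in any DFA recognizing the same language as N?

First remove the unreachable states {q1,q6}; 7 states remain.
Start with accepting vs non-accepting: {q3,q4} | {q0,q2,q5,q7,q8}.
Refine {q0,q2,q5,q7,q8} on symbol 0: members go to different blocks, giving {q0,q5,q8} and {q2,q7}.
Split {q0,q5,q8} by δ(·,1) → {q0,q5} and {q8}.
No further refinement is possible. Final partition (4 blocks): {q3,q4} | {q0,q5} | {q2,q7} | {q8}.

4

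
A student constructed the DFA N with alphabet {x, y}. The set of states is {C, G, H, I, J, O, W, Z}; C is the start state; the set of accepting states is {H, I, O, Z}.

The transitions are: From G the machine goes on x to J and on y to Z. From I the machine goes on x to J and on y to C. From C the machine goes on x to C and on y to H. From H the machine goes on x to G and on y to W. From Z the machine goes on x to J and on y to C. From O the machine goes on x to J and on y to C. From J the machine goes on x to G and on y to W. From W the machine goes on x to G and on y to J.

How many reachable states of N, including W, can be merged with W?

2

States {I,O} cannot be reached from the start state, so discard them.
Start with accepting vs non-accepting: {H,Z} | {C,G,J,W}.
Refine {C,G,J,W} on symbol y: members go to different blocks, giving {J,W} and {C,G}.
Refine {H,Z} on symbol x: members go to different blocks, giving {Z} and {H}.
On input x, block {C,G} splits into {C} and {G}.
Stable partition: {Z} | {J,W} | {C} | {H} | {G} — 5 equivalence classes.
The equivalence class containing W is {J,W}, of size 2.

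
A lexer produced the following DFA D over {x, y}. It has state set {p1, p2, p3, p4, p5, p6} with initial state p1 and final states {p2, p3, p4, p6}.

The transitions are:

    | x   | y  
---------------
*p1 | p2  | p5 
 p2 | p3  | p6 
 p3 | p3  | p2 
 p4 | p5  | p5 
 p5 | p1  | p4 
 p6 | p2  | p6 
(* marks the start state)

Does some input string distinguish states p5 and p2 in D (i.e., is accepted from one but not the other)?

All states are reachable from the start state.
P0 = {p2,p3,p4,p6} | {p1,p5}.
On input x, block {p2,p3,p4,p6} splits into {p2,p3,p6} and {p4}.
On input x, block {p1,p5} splits into {p1} and {p5}.
Stable partition: {p2,p3,p6} | {p1} | {p4} | {p5} — 4 equivalence classes.
p5 and p2 end up in different blocks, so they are distinguishable. For instance, the string 'ε' is accepted from only p2.

Yes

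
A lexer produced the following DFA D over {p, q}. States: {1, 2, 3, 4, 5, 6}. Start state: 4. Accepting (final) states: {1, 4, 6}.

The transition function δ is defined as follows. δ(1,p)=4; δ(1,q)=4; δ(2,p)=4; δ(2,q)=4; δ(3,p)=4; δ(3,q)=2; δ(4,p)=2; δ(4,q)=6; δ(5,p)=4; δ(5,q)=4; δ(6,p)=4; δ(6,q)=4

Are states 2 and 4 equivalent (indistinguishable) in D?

No

Reachable states from the start: {2,4,6}. Unreachable: {1,3,5} — drop them.
Initial partition by acceptance: {4,6} | {2}.
Split {4,6} by δ(·,p) → {4} and {6}.
The partition is now stable with 3 blocks: {4} | {2} | {6}.
2 and 4 end up in different blocks, so they are distinguishable. For instance, the string 'ε' is accepted from only 4.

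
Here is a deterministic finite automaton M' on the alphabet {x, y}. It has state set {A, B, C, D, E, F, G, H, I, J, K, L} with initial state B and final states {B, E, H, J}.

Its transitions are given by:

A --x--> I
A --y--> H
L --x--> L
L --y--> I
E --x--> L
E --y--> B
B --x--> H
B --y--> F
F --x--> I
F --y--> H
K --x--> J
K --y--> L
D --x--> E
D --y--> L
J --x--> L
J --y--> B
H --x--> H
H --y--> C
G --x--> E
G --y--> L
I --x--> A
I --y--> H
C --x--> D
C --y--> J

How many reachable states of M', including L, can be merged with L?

1

Reachable states from the start: {A,B,C,D,E,F,H,I,J,L}. Unreachable: {G,K} — drop them.
Start with accepting vs non-accepting: {B,E,H,J} | {A,C,D,F,I,L}.
Refine {B,E,H,J} on symbol x: members go to different blocks, giving {B,H} and {E,J}.
Split {A,C,D,F,I,L} by δ(·,x) → {A,C,F,I,L} and {D}.
Split {A,C,F,I,L} by δ(·,x) → {A,F,I,L} and {C}.
Split {B,H} by δ(·,y) → {B} and {H}.
Split {A,F,I,L} by δ(·,y) → {A,F,I} and {L}.
No further refinement is possible. Final partition (7 blocks): {B} | {A,F,I} | {E,J} | {D} | {C} | {H} | {L}.
The equivalence class containing L is {L}, of size 1.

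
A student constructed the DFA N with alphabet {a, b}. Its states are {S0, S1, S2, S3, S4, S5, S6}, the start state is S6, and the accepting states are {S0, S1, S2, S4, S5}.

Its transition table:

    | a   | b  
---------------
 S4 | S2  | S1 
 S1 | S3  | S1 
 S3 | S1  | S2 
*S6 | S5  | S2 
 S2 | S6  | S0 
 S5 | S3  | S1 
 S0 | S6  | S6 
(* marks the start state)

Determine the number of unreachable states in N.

No path from S6 leads to S4; the other 6 states are all reachable.

1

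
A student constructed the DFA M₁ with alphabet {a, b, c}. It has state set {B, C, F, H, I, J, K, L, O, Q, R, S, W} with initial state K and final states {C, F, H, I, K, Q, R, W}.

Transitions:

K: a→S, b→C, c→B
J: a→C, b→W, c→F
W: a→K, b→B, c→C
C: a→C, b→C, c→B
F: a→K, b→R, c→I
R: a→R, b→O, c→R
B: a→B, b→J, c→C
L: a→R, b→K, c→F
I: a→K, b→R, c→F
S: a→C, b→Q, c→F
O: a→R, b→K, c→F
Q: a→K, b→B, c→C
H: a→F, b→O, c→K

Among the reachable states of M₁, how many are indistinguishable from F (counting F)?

2

Reachable states from the start: {B,C,F,I,J,K,O,Q,R,S,W}. Unreachable: {H,L} — drop them.
Start with accepting vs non-accepting: {C,F,I,K,Q,R,W} | {B,J,O,S}.
On input a, block {C,F,I,K,Q,R,W} splits into {C,F,I,Q,R,W} and {K}.
On input a, block {C,F,I,Q,R,W} splits into {F,I,Q,W} and {C,R}.
Refine {F,I,Q,W} on symbol b: members go to different blocks, giving {Q,W} and {F,I}.
On input a, block {B,J,O,S} splits into {J,O,S} and {B}.
On input b, block {J,O,S} splits into {J,S} and {O}.
Refine {C,R} on symbol b: members go to different blocks, giving {R} and {C}.
The partition is now stable with 8 blocks: {Q,W} | {J,S} | {K} | {R} | {F,I} | {B} | {O} | {C}.
State F belongs to the block {F,I}, which has 2 states.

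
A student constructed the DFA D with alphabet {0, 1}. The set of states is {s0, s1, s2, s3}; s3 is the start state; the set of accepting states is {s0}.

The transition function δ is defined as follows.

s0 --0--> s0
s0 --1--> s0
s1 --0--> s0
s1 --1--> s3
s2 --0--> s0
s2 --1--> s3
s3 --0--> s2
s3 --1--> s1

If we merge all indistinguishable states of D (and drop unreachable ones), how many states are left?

3

All states are reachable from the start state.
Start with accepting vs non-accepting: {s0} | {s1,s2,s3}.
Refine {s1,s2,s3} on symbol 0: members go to different blocks, giving {s1,s2} and {s3}.
Stable partition: {s0} | {s1,s2} | {s3} — 3 equivalence classes.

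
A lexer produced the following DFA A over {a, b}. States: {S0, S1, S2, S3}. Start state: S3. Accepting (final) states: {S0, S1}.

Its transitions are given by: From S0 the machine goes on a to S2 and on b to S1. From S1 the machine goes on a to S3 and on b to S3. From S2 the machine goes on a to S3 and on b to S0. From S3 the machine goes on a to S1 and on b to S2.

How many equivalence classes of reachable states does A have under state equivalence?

Start with accepting vs non-accepting: {S0,S1} | {S2,S3}.
Refine {S0,S1} on symbol b: members go to different blocks, giving {S0} and {S1}.
On input a, block {S2,S3} splits into {S2} and {S3}.
Stable partition: {S0} | {S2} | {S1} | {S3} — 4 equivalence classes.

4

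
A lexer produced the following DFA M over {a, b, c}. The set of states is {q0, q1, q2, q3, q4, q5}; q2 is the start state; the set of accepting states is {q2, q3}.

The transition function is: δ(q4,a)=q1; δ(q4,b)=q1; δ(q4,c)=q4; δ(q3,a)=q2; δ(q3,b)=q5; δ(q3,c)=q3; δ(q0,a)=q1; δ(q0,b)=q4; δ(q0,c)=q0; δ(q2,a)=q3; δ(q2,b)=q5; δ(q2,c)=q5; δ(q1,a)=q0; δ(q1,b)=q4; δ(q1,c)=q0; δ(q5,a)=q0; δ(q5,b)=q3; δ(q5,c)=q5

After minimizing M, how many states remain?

4

All states are reachable from the start state.
P0 = {q2,q3} | {q0,q1,q4,q5}.
Split {q2,q3} by δ(·,c) → {q2} and {q3}.
Split {q0,q1,q4,q5} by δ(·,b) → {q0,q1,q4} and {q5}.
The partition is now stable with 4 blocks: {q2} | {q0,q1,q4} | {q3} | {q5}.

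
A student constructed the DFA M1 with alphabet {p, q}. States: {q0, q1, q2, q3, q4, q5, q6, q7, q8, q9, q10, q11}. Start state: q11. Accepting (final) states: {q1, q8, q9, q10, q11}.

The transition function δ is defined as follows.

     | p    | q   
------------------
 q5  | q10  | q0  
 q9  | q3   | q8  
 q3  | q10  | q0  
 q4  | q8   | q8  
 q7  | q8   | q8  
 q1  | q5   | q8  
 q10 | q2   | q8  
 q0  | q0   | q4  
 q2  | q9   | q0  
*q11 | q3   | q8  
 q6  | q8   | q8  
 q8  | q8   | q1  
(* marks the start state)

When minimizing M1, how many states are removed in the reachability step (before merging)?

2

BFS from q11 reaches {q0, q1, q2, q3, q4, q5, q8, q9, q10, q11}; the 2 state(s) q6, q7 are never visited.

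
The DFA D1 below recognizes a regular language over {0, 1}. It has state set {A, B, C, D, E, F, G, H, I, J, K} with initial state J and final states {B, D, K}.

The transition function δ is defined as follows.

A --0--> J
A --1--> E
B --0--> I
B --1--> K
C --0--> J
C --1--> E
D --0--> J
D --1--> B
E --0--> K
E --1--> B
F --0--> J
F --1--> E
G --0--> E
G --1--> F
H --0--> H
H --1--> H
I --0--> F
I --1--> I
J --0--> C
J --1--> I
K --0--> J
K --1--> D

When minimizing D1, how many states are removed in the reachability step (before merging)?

BFS from J reaches {B, C, D, E, F, I, J, K}; the 3 state(s) A, G, H are never visited.

3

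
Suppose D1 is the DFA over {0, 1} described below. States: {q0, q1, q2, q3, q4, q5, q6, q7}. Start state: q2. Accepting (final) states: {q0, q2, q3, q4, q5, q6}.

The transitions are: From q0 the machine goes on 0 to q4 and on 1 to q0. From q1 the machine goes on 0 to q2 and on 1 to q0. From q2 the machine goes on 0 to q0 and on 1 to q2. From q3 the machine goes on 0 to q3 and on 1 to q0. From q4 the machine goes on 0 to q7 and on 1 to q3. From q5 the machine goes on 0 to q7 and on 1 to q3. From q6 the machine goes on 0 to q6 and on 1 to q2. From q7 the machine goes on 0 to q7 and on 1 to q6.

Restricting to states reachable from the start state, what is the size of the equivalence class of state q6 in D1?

States {q1,q5} cannot be reached from the start state, so discard them.
Initial partition by acceptance: {q0,q2,q3,q4,q6} | {q7}.
On input 0, block {q0,q2,q3,q4,q6} splits into {q0,q2,q3,q6} and {q4}.
Refine {q0,q2,q3,q6} on symbol 0: members go to different blocks, giving {q2,q3,q6} and {q0}.
Refine {q2,q3,q6} on symbol 0: members go to different blocks, giving {q3,q6} and {q2}.
Refine {q3,q6} on symbol 1: members go to different blocks, giving {q3} and {q6}.
No further refinement is possible. Final partition (6 blocks): {q3} | {q7} | {q4} | {q0} | {q2} | {q6}.
State q6 belongs to the block {q6}, which has 1 states.

1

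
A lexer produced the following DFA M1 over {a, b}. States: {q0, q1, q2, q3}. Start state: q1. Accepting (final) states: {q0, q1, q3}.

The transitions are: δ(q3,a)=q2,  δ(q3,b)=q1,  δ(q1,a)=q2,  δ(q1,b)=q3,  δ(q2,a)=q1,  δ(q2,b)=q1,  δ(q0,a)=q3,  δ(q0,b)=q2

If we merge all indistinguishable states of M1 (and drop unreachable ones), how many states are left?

First remove the unreachable states {q0}; 3 states remain.
Initial partition by acceptance: {q1,q3} | {q2}.
Stable partition: {q1,q3} | {q2} — 2 equivalence classes.

2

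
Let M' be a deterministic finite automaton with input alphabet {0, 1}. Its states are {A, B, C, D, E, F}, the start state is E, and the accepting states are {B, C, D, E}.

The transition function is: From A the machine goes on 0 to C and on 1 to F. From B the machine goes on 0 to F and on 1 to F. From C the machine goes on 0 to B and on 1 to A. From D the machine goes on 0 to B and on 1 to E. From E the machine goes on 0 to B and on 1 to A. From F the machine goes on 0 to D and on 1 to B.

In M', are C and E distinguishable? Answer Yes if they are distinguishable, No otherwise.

P0 = {B,C,D,E} | {A,F}.
Split {B,C,D,E} by δ(·,0) → {C,D,E} and {B}.
Split {C,D,E} by δ(·,1) → {C,E} and {D}.
On input 0, block {A,F} splits into {A} and {F}.
Stable partition: {C,E} | {A} | {B} | {D} | {F} — 5 equivalence classes.
C and E lie in the same block of the stable partition, so they are equivalent — no string distinguishes them.

No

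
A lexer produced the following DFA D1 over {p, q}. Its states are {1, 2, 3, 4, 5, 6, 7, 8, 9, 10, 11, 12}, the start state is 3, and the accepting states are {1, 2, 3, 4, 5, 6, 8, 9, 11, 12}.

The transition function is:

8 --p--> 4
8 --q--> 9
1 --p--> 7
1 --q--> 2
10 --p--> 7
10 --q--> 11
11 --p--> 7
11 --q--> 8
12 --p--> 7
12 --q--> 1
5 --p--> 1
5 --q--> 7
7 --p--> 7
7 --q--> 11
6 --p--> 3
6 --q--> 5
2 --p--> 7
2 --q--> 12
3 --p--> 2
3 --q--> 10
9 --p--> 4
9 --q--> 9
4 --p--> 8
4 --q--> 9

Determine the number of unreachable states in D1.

2

No path from 3 leads to 5, 6; the other 10 states are all reachable.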